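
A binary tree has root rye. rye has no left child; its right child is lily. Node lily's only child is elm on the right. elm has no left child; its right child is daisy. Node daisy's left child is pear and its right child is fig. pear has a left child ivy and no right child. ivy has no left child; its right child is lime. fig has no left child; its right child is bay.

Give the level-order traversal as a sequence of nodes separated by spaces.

Level-order visits nodes level by level from the root, left to right within each level.
Level 0: rye
Level 1: lily
Level 2: elm
Level 3: daisy
Level 4: pear, fig
Level 5: ivy, bay
Level 6: lime

rye lily elm daisy pear fig ivy bay lime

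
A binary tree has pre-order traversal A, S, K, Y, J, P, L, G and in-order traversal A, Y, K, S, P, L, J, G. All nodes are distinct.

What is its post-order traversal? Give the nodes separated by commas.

Y, K, L, P, G, J, S, A

The first element of pre-order is the root; it splits in-order into left and right subtrees.
Root A: left subtree has 0 nodes { }, right has 7 {Y, K, S, P, L, J, G}.
  Root S: left subtree has 2 nodes {Y, K}, right has 4 {P, L, J, G}.
    Root K: left subtree has 1 node {Y}, right has 0 { }.
    Root J: left subtree has 2 nodes {P, L}, right has 1 {G}.
      Root P: left subtree has 0 nodes { }, right has 1 {L}.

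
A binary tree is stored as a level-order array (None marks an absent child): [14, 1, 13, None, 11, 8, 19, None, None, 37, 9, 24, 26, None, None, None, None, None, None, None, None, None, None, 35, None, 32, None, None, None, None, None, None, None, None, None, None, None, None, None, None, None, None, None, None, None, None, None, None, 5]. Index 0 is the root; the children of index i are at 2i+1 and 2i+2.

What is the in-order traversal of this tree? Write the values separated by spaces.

In-order visits the left subtree, then the node, then the right subtree.
At 14: go left to 1.
  At 1: no left child.
  Visit 1.
  At 1: go right to 11.
    At 11: go left to 37.
      37 is a leaf — visit 37.
    Visit 11.
    At 11: go right to 9.
      9 is a leaf — visit 9.
Visit 14.
At 14: go right to 13.
  At 13: go left to 8.
    At 8: go left to 24.
      At 24: go left to 35.
        At 35: no left child.
        Visit 35.
        At 35: go right to 5.
          5 is a leaf — visit 5.
      Visit 24.
      At 24: no right child.
    Visit 8.
    At 8: go right to 26.
      At 26: go left to 32.
        32 is a leaf — visit 32.
      Visit 26.
      At 26: no right child.
  Visit 13.
  At 13: go right to 19.
    19 is a leaf — visit 19.

1 37 11 9 14 35 5 24 8 32 26 13 19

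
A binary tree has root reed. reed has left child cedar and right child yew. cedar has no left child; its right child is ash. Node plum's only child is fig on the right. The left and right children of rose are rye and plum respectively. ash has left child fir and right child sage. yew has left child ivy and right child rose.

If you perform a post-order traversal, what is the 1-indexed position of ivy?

Post-order visits the left subtree, then the right subtree, then the node.
At reed: go left to cedar.
  At cedar: no left child.
  At cedar: go right to ash.
    At ash: go left to fir.
      fir is a leaf — visit fir.
    At ash: go right to sage.
      sage is a leaf — visit sage.
    Visit ash.
  Visit cedar.
At reed: go right to yew.
  At yew: go left to ivy.
    ivy is a leaf — visit ivy.
  At yew: go right to rose.
    At rose: go left to rye.
      rye is a leaf — visit rye.
    At rose: go right to plum.
      At plum: no left child.
      At plum: go right to fig.
        fig is a leaf — visit fig.
      Visit plum.
    Visit rose.
  Visit yew.
Visit reed.
Full post-order sequence: fir, sage, ash, cedar, ivy, rye, fig, plum, rose, yew, reed.

5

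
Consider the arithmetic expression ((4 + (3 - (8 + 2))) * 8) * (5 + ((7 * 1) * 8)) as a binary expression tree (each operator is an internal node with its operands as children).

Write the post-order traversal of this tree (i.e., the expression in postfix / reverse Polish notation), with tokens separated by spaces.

4 3 8 2 + - + 8 * 5 7 1 * 8 * + *

Post-order on an expression tree gives postfix notation: for each operator, emit left operand, right operand, then the operator.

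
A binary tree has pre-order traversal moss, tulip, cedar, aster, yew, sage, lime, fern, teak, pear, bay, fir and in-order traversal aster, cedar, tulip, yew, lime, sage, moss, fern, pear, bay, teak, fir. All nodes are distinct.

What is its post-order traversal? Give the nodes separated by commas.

The first element of pre-order is the root; it splits in-order into left and right subtrees.
Root moss: left subtree has 6 nodes {aster, cedar, tulip, yew, lime, sage}, right has 5 {fern, pear, bay, teak, fir}.
  Root tulip: left subtree has 2 nodes {aster, cedar}, right has 3 {yew, lime, sage}.
    Root cedar: left subtree has 1 node {aster}, right has 0 { }.
    Root yew: left subtree has 0 nodes { }, right has 2 {lime, sage}.
      Root sage: left subtree has 1 node {lime}, right has 0 { }.
  Root fern: left subtree has 0 nodes { }, right has 4 {pear, bay, teak, fir}.
    Root teak: left subtree has 2 nodes {pear, bay}, right has 1 {fir}.
      Root pear: left subtree has 0 nodes { }, right has 1 {bay}.

aster, cedar, lime, sage, yew, tulip, bay, pear, fir, teak, fern, moss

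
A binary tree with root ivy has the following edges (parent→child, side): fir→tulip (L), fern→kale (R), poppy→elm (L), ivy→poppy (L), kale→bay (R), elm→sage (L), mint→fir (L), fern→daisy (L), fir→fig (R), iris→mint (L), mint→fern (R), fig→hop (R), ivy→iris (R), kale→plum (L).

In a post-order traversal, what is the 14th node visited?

Post-order visits the left subtree, then the right subtree, then the node.
At ivy: go left to poppy.
  At poppy: go left to elm.
    At elm: go left to sage.
      sage is a leaf — visit sage.
    At elm: no right child.
    Visit elm.
  At poppy: no right child.
  Visit poppy.
At ivy: go right to iris.
  At iris: go left to mint.
    At mint: go left to fir.
      At fir: go left to tulip.
        tulip is a leaf — visit tulip.
      At fir: go right to fig.
        At fig: no left child.
        At fig: go right to hop.
          hop is a leaf — visit hop.
        Visit fig.
      Visit fir.
    At mint: go right to fern.
      At fern: go left to daisy.
        daisy is a leaf — visit daisy.
      At fern: go right to kale.
        At kale: go left to plum.
          plum is a leaf — visit plum.
        At kale: go right to bay.
          bay is a leaf — visit bay.
        Visit kale.
      Visit fern.
    Visit mint.
  At iris: no right child.
  Visit iris.
Visit ivy.
Full post-order sequence: sage, elm, poppy, tulip, hop, fig, fir, daisy, plum, bay, kale, fern, mint, iris, ivy.

iris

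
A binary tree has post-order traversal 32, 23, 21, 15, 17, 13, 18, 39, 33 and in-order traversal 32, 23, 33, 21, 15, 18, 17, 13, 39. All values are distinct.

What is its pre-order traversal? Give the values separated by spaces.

The last element of post-order is the root; it splits in-order into left and right subtrees.
Root 33: left subtree has 2 nodes {32, 23}, right has 6 {21, 15, 18, 17, 13, 39}.
  Root 23: left subtree has 1 node {32}, right has 0 { }.
  Root 39: left subtree has 5 nodes {21, 15, 18, 17, 13}, right has 0 { }.
    Root 18: left subtree has 2 nodes {21, 15}, right has 2 {17, 13}.
      Root 15: left subtree has 1 node {21}, right has 0 { }.
      Root 13: left subtree has 1 node {17}, right has 0 { }.

33 23 32 39 18 15 21 13 17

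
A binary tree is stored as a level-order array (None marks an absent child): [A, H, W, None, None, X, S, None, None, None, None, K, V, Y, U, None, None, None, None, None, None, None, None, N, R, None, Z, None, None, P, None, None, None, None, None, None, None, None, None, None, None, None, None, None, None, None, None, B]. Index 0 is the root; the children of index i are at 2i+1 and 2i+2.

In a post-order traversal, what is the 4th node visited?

R

Post-order visits the left subtree, then the right subtree, then the node.
At A: go left to H.
  H is a leaf — visit H.
At A: go right to W.
  At W: go left to X.
    At X: go left to K.
      At K: go left to N.
        At N: go left to B.
          B is a leaf — visit B.
        At N: no right child.
        Visit N.
      At K: go right to R.
        R is a leaf — visit R.
      Visit K.
    At X: go right to V.
      At V: no left child.
      At V: go right to Z.
        Z is a leaf — visit Z.
      Visit V.
    Visit X.
  At W: go right to S.
    At S: go left to Y.
      Y is a leaf — visit Y.
    At S: go right to U.
      At U: go left to P.
        P is a leaf — visit P.
      At U: no right child.
      Visit U.
    Visit S.
  Visit W.
Visit A.
Full post-order sequence: H, B, N, R, K, Z, V, X, Y, P, U, S, W, A.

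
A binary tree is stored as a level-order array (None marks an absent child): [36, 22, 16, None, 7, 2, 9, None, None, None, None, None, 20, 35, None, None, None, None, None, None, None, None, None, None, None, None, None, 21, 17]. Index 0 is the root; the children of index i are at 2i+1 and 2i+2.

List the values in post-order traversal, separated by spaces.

Post-order visits the left subtree, then the right subtree, then the node.
At 36: go left to 22.
  At 22: no left child.
  At 22: go right to 7.
    7 is a leaf — visit 7.
  Visit 22.
At 36: go right to 16.
  At 16: go left to 2.
    At 2: no left child.
    At 2: go right to 20.
      20 is a leaf — visit 20.
    Visit 2.
  At 16: go right to 9.
    At 9: go left to 35.
      At 35: go left to 21.
        21 is a leaf — visit 21.
      At 35: go right to 17.
        17 is a leaf — visit 17.
      Visit 35.
    At 9: no right child.
    Visit 9.
  Visit 16.
Visit 36.

7 22 20 2 21 17 35 9 16 36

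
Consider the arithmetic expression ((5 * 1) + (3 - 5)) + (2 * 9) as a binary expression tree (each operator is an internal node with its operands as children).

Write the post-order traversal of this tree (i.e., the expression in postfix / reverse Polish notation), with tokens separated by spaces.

Post-order on an expression tree gives postfix notation: for each operator, emit left operand, right operand, then the operator.

5 1 * 3 5 - + 2 9 * +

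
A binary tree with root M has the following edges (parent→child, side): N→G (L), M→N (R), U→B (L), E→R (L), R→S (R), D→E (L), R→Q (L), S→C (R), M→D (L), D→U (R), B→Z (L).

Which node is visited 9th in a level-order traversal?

Q

Level-order visits nodes level by level from the root, left to right within each level.
Level 0: M
Level 1: D, N
Level 2: E, U, G
Level 3: R, B
Level 4: Q, S, Z
Level 5: C
Full level-order sequence: M, D, N, E, U, G, R, B, Q, S, Z, C.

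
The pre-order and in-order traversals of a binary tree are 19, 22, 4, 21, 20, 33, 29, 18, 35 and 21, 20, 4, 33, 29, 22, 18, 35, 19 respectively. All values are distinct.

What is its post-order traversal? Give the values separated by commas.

20, 21, 29, 33, 4, 35, 18, 22, 19

The first element of pre-order is the root; it splits in-order into left and right subtrees.
Root 19: left subtree has 8 nodes {21, 20, 4, 33, 29, 22, 18, 35}, right has 0 { }.
  Root 22: left subtree has 5 nodes {21, 20, 4, 33, 29}, right has 2 {18, 35}.
    Root 4: left subtree has 2 nodes {21, 20}, right has 2 {33, 29}.
      Root 21: left subtree has 0 nodes { }, right has 1 {20}.
      Root 33: left subtree has 0 nodes { }, right has 1 {29}.
    Root 18: left subtree has 0 nodes { }, right has 1 {35}.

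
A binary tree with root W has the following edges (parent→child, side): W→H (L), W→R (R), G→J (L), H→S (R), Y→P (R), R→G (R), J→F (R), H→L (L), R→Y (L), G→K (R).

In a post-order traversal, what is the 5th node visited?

Y

Post-order visits the left subtree, then the right subtree, then the node.
At W: go left to H.
  At H: go left to L.
    L is a leaf — visit L.
  At H: go right to S.
    S is a leaf — visit S.
  Visit H.
At W: go right to R.
  At R: go left to Y.
    At Y: no left child.
    At Y: go right to P.
      P is a leaf — visit P.
    Visit Y.
  At R: go right to G.
    At G: go left to J.
      At J: no left child.
      At J: go right to F.
        F is a leaf — visit F.
      Visit J.
    At G: go right to K.
      K is a leaf — visit K.
    Visit G.
  Visit R.
Visit W.
Full post-order sequence: L, S, H, P, Y, F, J, K, G, R, W.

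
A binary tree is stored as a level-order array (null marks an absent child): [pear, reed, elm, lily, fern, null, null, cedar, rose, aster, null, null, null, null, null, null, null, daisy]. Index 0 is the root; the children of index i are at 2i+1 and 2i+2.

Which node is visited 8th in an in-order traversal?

In-order visits the left subtree, then the node, then the right subtree.
At pear: go left to reed.
  At reed: go left to lily.
    At lily: go left to cedar.
      cedar is a leaf — visit cedar.
    Visit lily.
    At lily: go right to rose.
      At rose: go left to daisy.
        daisy is a leaf — visit daisy.
      Visit rose.
      At rose: no right child.
  Visit reed.
  At reed: go right to fern.
    At fern: go left to aster.
      aster is a leaf — visit aster.
    Visit fern.
    At fern: no right child.
Visit pear.
At pear: go right to elm.
  elm is a leaf — visit elm.
Full in-order sequence: cedar, lily, daisy, rose, reed, aster, fern, pear, elm.

pear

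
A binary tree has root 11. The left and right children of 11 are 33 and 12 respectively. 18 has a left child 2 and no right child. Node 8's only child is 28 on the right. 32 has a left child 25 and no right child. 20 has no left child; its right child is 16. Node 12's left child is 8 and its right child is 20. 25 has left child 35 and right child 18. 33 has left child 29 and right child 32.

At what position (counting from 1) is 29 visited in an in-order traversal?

In-order visits the left subtree, then the node, then the right subtree.
At 11: go left to 33.
  At 33: go left to 29.
    29 is a leaf — visit 29.
  Visit 33.
  At 33: go right to 32.
    At 32: go left to 25.
      At 25: go left to 35.
        35 is a leaf — visit 35.
      Visit 25.
      At 25: go right to 18.
        At 18: go left to 2.
          2 is a leaf — visit 2.
        Visit 18.
        At 18: no right child.
    Visit 32.
    At 32: no right child.
Visit 11.
At 11: go right to 12.
  At 12: go left to 8.
    At 8: no left child.
    Visit 8.
    At 8: go right to 28.
      28 is a leaf — visit 28.
  Visit 12.
  At 12: go right to 20.
    At 20: no left child.
    Visit 20.
    At 20: go right to 16.
      16 is a leaf — visit 16.
Full in-order sequence: 29, 33, 35, 25, 2, 18, 32, 11, 8, 28, 12, 20, 16.

1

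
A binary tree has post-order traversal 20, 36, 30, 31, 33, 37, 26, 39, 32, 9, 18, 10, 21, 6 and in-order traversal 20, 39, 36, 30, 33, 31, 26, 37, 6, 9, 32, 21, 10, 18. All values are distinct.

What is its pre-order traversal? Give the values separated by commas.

The last element of post-order is the root; it splits in-order into left and right subtrees.
Root 6: left subtree has 8 nodes {20, 39, 36, 30, 33, 31, 26, 37}, right has 5 {9, 32, 21, 10, 18}.
  Root 39: left subtree has 1 node {20}, right has 6 {36, 30, 33, 31, 26, 37}.
    Root 26: left subtree has 4 nodes {36, 30, 33, 31}, right has 1 {37}.
      Root 33: left subtree has 2 nodes {36, 30}, right has 1 {31}.
        Root 30: left subtree has 1 node {36}, right has 0 { }.
  Root 21: left subtree has 2 nodes {9, 32}, right has 2 {10, 18}.
    Root 9: left subtree has 0 nodes { }, right has 1 {32}.
    Root 10: left subtree has 0 nodes { }, right has 1 {18}.

6, 39, 20, 26, 33, 30, 36, 31, 37, 21, 9, 32, 10, 18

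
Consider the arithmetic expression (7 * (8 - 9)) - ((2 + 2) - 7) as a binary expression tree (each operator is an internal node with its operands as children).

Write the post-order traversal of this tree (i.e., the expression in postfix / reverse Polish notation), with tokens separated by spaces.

7 8 9 - * 2 2 + 7 - -

Post-order on an expression tree gives postfix notation: for each operator, emit left operand, right operand, then the operator.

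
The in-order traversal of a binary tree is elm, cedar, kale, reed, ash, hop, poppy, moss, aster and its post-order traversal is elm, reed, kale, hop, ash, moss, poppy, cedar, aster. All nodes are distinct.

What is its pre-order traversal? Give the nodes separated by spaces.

The last element of post-order is the root; it splits in-order into left and right subtrees.
Root aster: left subtree has 8 nodes {elm, cedar, kale, reed, ash, hop, poppy, moss}, right has 0 { }.
  Root cedar: left subtree has 1 node {elm}, right has 6 {kale, reed, ash, hop, poppy, moss}.
    Root poppy: left subtree has 4 nodes {kale, reed, ash, hop}, right has 1 {moss}.
      Root ash: left subtree has 2 nodes {kale, reed}, right has 1 {hop}.
        Root kale: left subtree has 0 nodes { }, right has 1 {reed}.

aster cedar elm poppy ash kale reed hop moss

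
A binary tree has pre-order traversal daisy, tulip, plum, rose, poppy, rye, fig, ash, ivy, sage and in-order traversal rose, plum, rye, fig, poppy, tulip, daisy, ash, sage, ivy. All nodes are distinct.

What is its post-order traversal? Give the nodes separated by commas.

The first element of pre-order is the root; it splits in-order into left and right subtrees.
Root daisy: left subtree has 6 nodes {rose, plum, rye, fig, poppy, tulip}, right has 3 {ash, sage, ivy}.
  Root tulip: left subtree has 5 nodes {rose, plum, rye, fig, poppy}, right has 0 { }.
    Root plum: left subtree has 1 node {rose}, right has 3 {rye, fig, poppy}.
      Root poppy: left subtree has 2 nodes {rye, fig}, right has 0 { }.
        Root rye: left subtree has 0 nodes { }, right has 1 {fig}.
  Root ash: left subtree has 0 nodes { }, right has 2 {sage, ivy}.
    Root ivy: left subtree has 1 node {sage}, right has 0 { }.

rose, fig, rye, poppy, plum, tulip, sage, ivy, ash, daisy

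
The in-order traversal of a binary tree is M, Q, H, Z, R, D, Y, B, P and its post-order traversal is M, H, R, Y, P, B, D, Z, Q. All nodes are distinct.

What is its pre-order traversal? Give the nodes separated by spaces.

Q M Z H D R B Y P

The last element of post-order is the root; it splits in-order into left and right subtrees.
Root Q: left subtree has 1 node {M}, right has 7 {H, Z, R, D, Y, B, P}.
  Root Z: left subtree has 1 node {H}, right has 5 {R, D, Y, B, P}.
    Root D: left subtree has 1 node {R}, right has 3 {Y, B, P}.
      Root B: left subtree has 1 node {Y}, right has 1 {P}.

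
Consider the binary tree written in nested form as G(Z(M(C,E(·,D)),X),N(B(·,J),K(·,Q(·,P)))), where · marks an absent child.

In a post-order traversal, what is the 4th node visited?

Post-order visits the left subtree, then the right subtree, then the node.
At G: go left to Z.
  At Z: go left to M.
    At M: go left to C.
      C is a leaf — visit C.
    At M: go right to E.
      At E: no left child.
      At E: go right to D.
        D is a leaf — visit D.
      Visit E.
    Visit M.
  At Z: go right to X.
    X is a leaf — visit X.
  Visit Z.
At G: go right to N.
  At N: go left to B.
    At B: no left child.
    At B: go right to J.
      J is a leaf — visit J.
    Visit B.
  At N: go right to K.
    At K: no left child.
    At K: go right to Q.
      At Q: no left child.
      At Q: go right to P.
        P is a leaf — visit P.
      Visit Q.
    Visit K.
  Visit N.
Visit G.
Full post-order sequence: C, D, E, M, X, Z, J, B, P, Q, K, N, G.

M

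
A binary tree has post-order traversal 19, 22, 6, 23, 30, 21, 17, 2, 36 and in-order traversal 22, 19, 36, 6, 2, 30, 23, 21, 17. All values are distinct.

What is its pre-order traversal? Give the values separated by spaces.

The last element of post-order is the root; it splits in-order into left and right subtrees.
Root 36: left subtree has 2 nodes {22, 19}, right has 6 {6, 2, 30, 23, 21, 17}.
  Root 22: left subtree has 0 nodes { }, right has 1 {19}.
  Root 2: left subtree has 1 node {6}, right has 4 {30, 23, 21, 17}.
    Root 17: left subtree has 3 nodes {30, 23, 21}, right has 0 { }.
      Root 21: left subtree has 2 nodes {30, 23}, right has 0 { }.
        Root 30: left subtree has 0 nodes { }, right has 1 {23}.

36 22 19 2 6 17 21 30 23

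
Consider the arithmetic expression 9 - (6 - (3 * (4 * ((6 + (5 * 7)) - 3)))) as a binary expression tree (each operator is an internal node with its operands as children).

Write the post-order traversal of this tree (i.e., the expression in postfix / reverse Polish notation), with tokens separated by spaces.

Post-order on an expression tree gives postfix notation: for each operator, emit left operand, right operand, then the operator.

9 6 3 4 6 5 7 * + 3 - * * - -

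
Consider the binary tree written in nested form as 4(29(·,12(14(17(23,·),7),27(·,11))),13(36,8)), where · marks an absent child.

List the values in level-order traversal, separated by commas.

4, 29, 13, 12, 36, 8, 14, 27, 17, 7, 11, 23

Level-order visits nodes level by level from the root, left to right within each level.
Level 0: 4
Level 1: 29, 13
Level 2: 12, 36, 8
Level 3: 14, 27
Level 4: 17, 7, 11
Level 5: 23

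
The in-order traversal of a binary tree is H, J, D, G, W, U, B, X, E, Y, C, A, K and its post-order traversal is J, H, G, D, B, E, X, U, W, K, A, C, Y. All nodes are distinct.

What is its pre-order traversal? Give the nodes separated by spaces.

Y W D H J G U X B E C A K

The last element of post-order is the root; it splits in-order into left and right subtrees.
Root Y: left subtree has 9 nodes {H, J, D, G, W, U, B, X, E}, right has 3 {C, A, K}.
  Root W: left subtree has 4 nodes {H, J, D, G}, right has 4 {U, B, X, E}.
    Root D: left subtree has 2 nodes {H, J}, right has 1 {G}.
      Root H: left subtree has 0 nodes { }, right has 1 {J}.
    Root U: left subtree has 0 nodes { }, right has 3 {B, X, E}.
      Root X: left subtree has 1 node {B}, right has 1 {E}.
  Root C: left subtree has 0 nodes { }, right has 2 {A, K}.
    Root A: left subtree has 0 nodes { }, right has 1 {K}.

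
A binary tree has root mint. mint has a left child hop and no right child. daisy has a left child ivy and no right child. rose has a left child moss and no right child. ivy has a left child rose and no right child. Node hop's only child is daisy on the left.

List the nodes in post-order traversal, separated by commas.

Post-order visits the left subtree, then the right subtree, then the node.
At mint: go left to hop.
  At hop: go left to daisy.
    At daisy: go left to ivy.
      At ivy: go left to rose.
        At rose: go left to moss.
          moss is a leaf — visit moss.
        At rose: no right child.
        Visit rose.
      At ivy: no right child.
      Visit ivy.
    At daisy: no right child.
    Visit daisy.
  At hop: no right child.
  Visit hop.
At mint: no right child.
Visit mint.

moss, rose, ivy, daisy, hop, mint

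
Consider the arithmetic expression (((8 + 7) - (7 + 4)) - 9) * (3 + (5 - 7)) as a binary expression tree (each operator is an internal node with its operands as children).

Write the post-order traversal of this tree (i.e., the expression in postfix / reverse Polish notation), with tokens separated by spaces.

Post-order on an expression tree gives postfix notation: for each operator, emit left operand, right operand, then the operator.

8 7 + 7 4 + - 9 - 3 5 7 - + *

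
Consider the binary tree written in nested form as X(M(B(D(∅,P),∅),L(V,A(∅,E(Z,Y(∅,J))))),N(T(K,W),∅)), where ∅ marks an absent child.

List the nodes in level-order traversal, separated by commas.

Level-order visits nodes level by level from the root, left to right within each level.
Level 0: X
Level 1: M, N
Level 2: B, L, T
Level 3: D, V, A, K, W
Level 4: P, E
Level 5: Z, Y
Level 6: J

X, M, N, B, L, T, D, V, A, K, W, P, E, Z, Y, J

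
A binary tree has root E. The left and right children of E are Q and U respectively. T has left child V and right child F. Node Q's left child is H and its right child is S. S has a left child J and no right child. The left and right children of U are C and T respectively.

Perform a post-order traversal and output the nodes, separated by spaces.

Post-order visits the left subtree, then the right subtree, then the node.
At E: go left to Q.
  At Q: go left to H.
    H is a leaf — visit H.
  At Q: go right to S.
    At S: go left to J.
      J is a leaf — visit J.
    At S: no right child.
    Visit S.
  Visit Q.
At E: go right to U.
  At U: go left to C.
    C is a leaf — visit C.
  At U: go right to T.
    At T: go left to V.
      V is a leaf — visit V.
    At T: go right to F.
      F is a leaf — visit F.
    Visit T.
  Visit U.
Visit E.

H J S Q C V F T U E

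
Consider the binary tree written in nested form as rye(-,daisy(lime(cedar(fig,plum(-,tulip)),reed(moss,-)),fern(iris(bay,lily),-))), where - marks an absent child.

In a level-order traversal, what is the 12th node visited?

lily

Level-order visits nodes level by level from the root, left to right within each level.
Level 0: rye
Level 1: daisy
Level 2: lime, fern
Level 3: cedar, reed, iris
Level 4: fig, plum, moss, bay, lily
Level 5: tulip
Full level-order sequence: rye, daisy, lime, fern, cedar, reed, iris, fig, plum, moss, bay, lily, tulip.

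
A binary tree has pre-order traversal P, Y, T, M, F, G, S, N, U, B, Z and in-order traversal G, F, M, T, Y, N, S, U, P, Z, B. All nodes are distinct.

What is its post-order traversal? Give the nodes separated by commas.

The first element of pre-order is the root; it splits in-order into left and right subtrees.
Root P: left subtree has 8 nodes {G, F, M, T, Y, N, S, U}, right has 2 {Z, B}.
  Root Y: left subtree has 4 nodes {G, F, M, T}, right has 3 {N, S, U}.
    Root T: left subtree has 3 nodes {G, F, M}, right has 0 { }.
      Root M: left subtree has 2 nodes {G, F}, right has 0 { }.
        Root F: left subtree has 1 node {G}, right has 0 { }.
    Root S: left subtree has 1 node {N}, right has 1 {U}.
  Root B: left subtree has 1 node {Z}, right has 0 { }.

G, F, M, T, N, U, S, Y, Z, B, P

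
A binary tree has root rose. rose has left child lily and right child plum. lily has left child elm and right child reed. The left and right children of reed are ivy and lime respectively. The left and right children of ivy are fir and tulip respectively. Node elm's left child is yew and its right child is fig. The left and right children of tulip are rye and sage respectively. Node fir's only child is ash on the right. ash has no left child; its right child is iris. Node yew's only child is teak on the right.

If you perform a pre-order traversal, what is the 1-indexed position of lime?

Pre-order visits the node, then its left subtree, then its right subtree.
Visit rose.
At rose: go left to lily.
  Visit lily.
  At lily: go left to elm.
    Visit elm.
    At elm: go left to yew.
      Visit yew.
      At yew: no left child.
      At yew: go right to teak.
        teak is a leaf — visit teak.
    At elm: go right to fig.
      fig is a leaf — visit fig.
  At lily: go right to reed.
    Visit reed.
    At reed: go left to ivy.
      Visit ivy.
      At ivy: go left to fir.
        Visit fir.
        At fir: no left child.
        At fir: go right to ash.
          Visit ash.
          At ash: no left child.
          At ash: go right to iris.
            iris is a leaf — visit iris.
      At ivy: go right to tulip.
        Visit tulip.
        At tulip: go left to rye.
          rye is a leaf — visit rye.
        At tulip: go right to sage.
          sage is a leaf — visit sage.
    At reed: go right to lime.
      lime is a leaf — visit lime.
At rose: go right to plum.
  plum is a leaf — visit plum.
Full pre-order sequence: rose, lily, elm, yew, teak, fig, reed, ivy, fir, ash, iris, tulip, rye, sage, lime, plum.

15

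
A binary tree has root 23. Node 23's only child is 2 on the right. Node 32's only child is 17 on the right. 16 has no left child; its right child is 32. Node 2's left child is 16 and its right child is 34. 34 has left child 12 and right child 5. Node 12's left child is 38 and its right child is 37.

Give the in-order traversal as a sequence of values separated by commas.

In-order visits the left subtree, then the node, then the right subtree.
At 23: no left child.
Visit 23.
At 23: go right to 2.
  At 2: go left to 16.
    At 16: no left child.
    Visit 16.
    At 16: go right to 32.
      At 32: no left child.
      Visit 32.
      At 32: go right to 17.
        17 is a leaf — visit 17.
  Visit 2.
  At 2: go right to 34.
    At 34: go left to 12.
      At 12: go left to 38.
        38 is a leaf — visit 38.
      Visit 12.
      At 12: go right to 37.
        37 is a leaf — visit 37.
    Visit 34.
    At 34: go right to 5.
      5 is a leaf — visit 5.

23, 16, 32, 17, 2, 38, 12, 37, 34, 5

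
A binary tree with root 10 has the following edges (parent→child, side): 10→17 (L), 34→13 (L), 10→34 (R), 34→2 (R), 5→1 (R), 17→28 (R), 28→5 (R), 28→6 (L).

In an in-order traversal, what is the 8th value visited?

34

In-order visits the left subtree, then the node, then the right subtree.
At 10: go left to 17.
  At 17: no left child.
  Visit 17.
  At 17: go right to 28.
    At 28: go left to 6.
      6 is a leaf — visit 6.
    Visit 28.
    At 28: go right to 5.
      At 5: no left child.
      Visit 5.
      At 5: go right to 1.
        1 is a leaf — visit 1.
Visit 10.
At 10: go right to 34.
  At 34: go left to 13.
    13 is a leaf — visit 13.
  Visit 34.
  At 34: go right to 2.
    2 is a leaf — visit 2.
Full in-order sequence: 17, 6, 28, 5, 1, 10, 13, 34, 2.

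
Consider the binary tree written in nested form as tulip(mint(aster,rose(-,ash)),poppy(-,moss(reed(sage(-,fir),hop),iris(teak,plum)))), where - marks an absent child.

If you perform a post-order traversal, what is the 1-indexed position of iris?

11

Post-order visits the left subtree, then the right subtree, then the node.
At tulip: go left to mint.
  At mint: go left to aster.
    aster is a leaf — visit aster.
  At mint: go right to rose.
    At rose: no left child.
    At rose: go right to ash.
      ash is a leaf — visit ash.
    Visit rose.
  Visit mint.
At tulip: go right to poppy.
  At poppy: no left child.
  At poppy: go right to moss.
    At moss: go left to reed.
      At reed: go left to sage.
        At sage: no left child.
        At sage: go right to fir.
          fir is a leaf — visit fir.
        Visit sage.
      At reed: go right to hop.
        hop is a leaf — visit hop.
      Visit reed.
    At moss: go right to iris.
      At iris: go left to teak.
        teak is a leaf — visit teak.
      At iris: go right to plum.
        plum is a leaf — visit plum.
      Visit iris.
    Visit moss.
  Visit poppy.
Visit tulip.
Full post-order sequence: aster, ash, rose, mint, fir, sage, hop, reed, teak, plum, iris, moss, poppy, tulip.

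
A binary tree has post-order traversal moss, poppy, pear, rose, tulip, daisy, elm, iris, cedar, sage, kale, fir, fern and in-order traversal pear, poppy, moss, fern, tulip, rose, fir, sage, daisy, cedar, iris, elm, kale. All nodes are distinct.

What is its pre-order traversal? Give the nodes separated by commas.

fern, pear, poppy, moss, fir, tulip, rose, kale, sage, cedar, daisy, iris, elm

The last element of post-order is the root; it splits in-order into left and right subtrees.
Root fern: left subtree has 3 nodes {pear, poppy, moss}, right has 9 {tulip, rose, fir, sage, daisy, cedar, iris, elm, kale}.
  Root pear: left subtree has 0 nodes { }, right has 2 {poppy, moss}.
    Root poppy: left subtree has 0 nodes { }, right has 1 {moss}.
  Root fir: left subtree has 2 nodes {tulip, rose}, right has 6 {sage, daisy, cedar, iris, elm, kale}.
    Root tulip: left subtree has 0 nodes { }, right has 1 {rose}.
    Root kale: left subtree has 5 nodes {sage, daisy, cedar, iris, elm}, right has 0 { }.
      Root sage: left subtree has 0 nodes { }, right has 4 {daisy, cedar, iris, elm}.
        Root cedar: left subtree has 1 node {daisy}, right has 2 {iris, elm}.
          Root iris: left subtree has 0 nodes { }, right has 1 {elm}.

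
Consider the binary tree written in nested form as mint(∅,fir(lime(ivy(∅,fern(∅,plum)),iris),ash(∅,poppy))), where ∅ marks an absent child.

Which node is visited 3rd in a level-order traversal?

Level-order visits nodes level by level from the root, left to right within each level.
Level 0: mint
Level 1: fir
Level 2: lime, ash
Level 3: ivy, iris, poppy
Level 4: fern
Level 5: plum
Full level-order sequence: mint, fir, lime, ash, ivy, iris, poppy, fern, plum.

lime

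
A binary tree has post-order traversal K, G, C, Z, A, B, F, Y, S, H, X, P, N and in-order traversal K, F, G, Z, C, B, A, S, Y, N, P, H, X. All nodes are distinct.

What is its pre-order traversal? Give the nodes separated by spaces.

N S F K B Z G C A Y P X H

The last element of post-order is the root; it splits in-order into left and right subtrees.
Root N: left subtree has 9 nodes {K, F, G, Z, C, B, A, S, Y}, right has 3 {P, H, X}.
  Root S: left subtree has 7 nodes {K, F, G, Z, C, B, A}, right has 1 {Y}.
    Root F: left subtree has 1 node {K}, right has 5 {G, Z, C, B, A}.
      Root B: left subtree has 3 nodes {G, Z, C}, right has 1 {A}.
        Root Z: left subtree has 1 node {G}, right has 1 {C}.
  Root P: left subtree has 0 nodes { }, right has 2 {H, X}.
    Root X: left subtree has 1 node {H}, right has 0 { }.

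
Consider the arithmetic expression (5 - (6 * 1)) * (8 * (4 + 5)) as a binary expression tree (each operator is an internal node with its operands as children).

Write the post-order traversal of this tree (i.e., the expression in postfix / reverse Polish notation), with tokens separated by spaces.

Post-order on an expression tree gives postfix notation: for each operator, emit left operand, right operand, then the operator.

5 6 1 * - 8 4 5 + * *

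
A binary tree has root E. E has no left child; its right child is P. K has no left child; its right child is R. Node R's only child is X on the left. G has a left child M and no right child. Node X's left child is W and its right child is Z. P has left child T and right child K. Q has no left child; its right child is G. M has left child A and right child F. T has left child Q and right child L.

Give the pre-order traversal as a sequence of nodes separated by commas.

Pre-order visits the node, then its left subtree, then its right subtree.
Visit E.
At E: no left child.
At E: go right to P.
  Visit P.
  At P: go left to T.
    Visit T.
    At T: go left to Q.
      Visit Q.
      At Q: no left child.
      At Q: go right to G.
        Visit G.
        At G: go left to M.
          Visit M.
          At M: go left to A.
            A is a leaf — visit A.
          At M: go right to F.
            F is a leaf — visit F.
        At G: no right child.
    At T: go right to L.
      L is a leaf — visit L.
  At P: go right to K.
    Visit K.
    At K: no left child.
    At K: go right to R.
      Visit R.
      At R: go left to X.
        Visit X.
        At X: go left to W.
          W is a leaf — visit W.
        At X: go right to Z.
          Z is a leaf — visit Z.
      At R: no right child.

E, P, T, Q, G, M, A, F, L, K, R, X, W, Z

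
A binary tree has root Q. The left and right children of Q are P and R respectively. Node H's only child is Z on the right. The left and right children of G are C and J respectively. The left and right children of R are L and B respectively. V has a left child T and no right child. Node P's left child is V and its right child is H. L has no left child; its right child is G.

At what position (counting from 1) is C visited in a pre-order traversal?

10

Pre-order visits the node, then its left subtree, then its right subtree.
Visit Q.
At Q: go left to P.
  Visit P.
  At P: go left to V.
    Visit V.
    At V: go left to T.
      T is a leaf — visit T.
    At V: no right child.
  At P: go right to H.
    Visit H.
    At H: no left child.
    At H: go right to Z.
      Z is a leaf — visit Z.
At Q: go right to R.
  Visit R.
  At R: go left to L.
    Visit L.
    At L: no left child.
    At L: go right to G.
      Visit G.
      At G: go left to C.
        C is a leaf — visit C.
      At G: go right to J.
        J is a leaf — visit J.
  At R: go right to B.
    B is a leaf — visit B.
Full pre-order sequence: Q, P, V, T, H, Z, R, L, G, C, J, B.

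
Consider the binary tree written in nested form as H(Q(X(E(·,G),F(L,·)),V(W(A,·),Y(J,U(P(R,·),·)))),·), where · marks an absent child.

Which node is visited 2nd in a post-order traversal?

Post-order visits the left subtree, then the right subtree, then the node.
At H: go left to Q.
  At Q: go left to X.
    At X: go left to E.
      At E: no left child.
      At E: go right to G.
        G is a leaf — visit G.
      Visit E.
    At X: go right to F.
      At F: go left to L.
        L is a leaf — visit L.
      At F: no right child.
      Visit F.
    Visit X.
  At Q: go right to V.
    At V: go left to W.
      At W: go left to A.
        A is a leaf — visit A.
      At W: no right child.
      Visit W.
    At V: go right to Y.
      At Y: go left to J.
        J is a leaf — visit J.
      At Y: go right to U.
        At U: go left to P.
          At P: go left to R.
            R is a leaf — visit R.
          At P: no right child.
          Visit P.
        At U: no right child.
        Visit U.
      Visit Y.
    Visit V.
  Visit Q.
At H: no right child.
Visit H.
Full post-order sequence: G, E, L, F, X, A, W, J, R, P, U, Y, V, Q, H.

E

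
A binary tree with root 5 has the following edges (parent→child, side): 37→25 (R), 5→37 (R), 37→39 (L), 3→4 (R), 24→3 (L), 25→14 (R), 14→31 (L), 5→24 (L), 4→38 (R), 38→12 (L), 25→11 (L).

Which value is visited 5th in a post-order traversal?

Post-order visits the left subtree, then the right subtree, then the node.
At 5: go left to 24.
  At 24: go left to 3.
    At 3: no left child.
    At 3: go right to 4.
      At 4: no left child.
      At 4: go right to 38.
        At 38: go left to 12.
          12 is a leaf — visit 12.
        At 38: no right child.
        Visit 38.
      Visit 4.
    Visit 3.
  At 24: no right child.
  Visit 24.
At 5: go right to 37.
  At 37: go left to 39.
    39 is a leaf — visit 39.
  At 37: go right to 25.
    At 25: go left to 11.
      11 is a leaf — visit 11.
    At 25: go right to 14.
      At 14: go left to 31.
        31 is a leaf — visit 31.
      At 14: no right child.
      Visit 14.
    Visit 25.
  Visit 37.
Visit 5.
Full post-order sequence: 12, 38, 4, 3, 24, 39, 11, 31, 14, 25, 37, 5.

24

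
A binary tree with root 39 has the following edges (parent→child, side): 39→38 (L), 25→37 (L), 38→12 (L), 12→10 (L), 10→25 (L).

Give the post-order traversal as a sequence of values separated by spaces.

37 25 10 12 38 39

Post-order visits the left subtree, then the right subtree, then the node.
At 39: go left to 38.
  At 38: go left to 12.
    At 12: go left to 10.
      At 10: go left to 25.
        At 25: go left to 37.
          37 is a leaf — visit 37.
        At 25: no right child.
        Visit 25.
      At 10: no right child.
      Visit 10.
    At 12: no right child.
    Visit 12.
  At 38: no right child.
  Visit 38.
At 39: no right child.
Visit 39.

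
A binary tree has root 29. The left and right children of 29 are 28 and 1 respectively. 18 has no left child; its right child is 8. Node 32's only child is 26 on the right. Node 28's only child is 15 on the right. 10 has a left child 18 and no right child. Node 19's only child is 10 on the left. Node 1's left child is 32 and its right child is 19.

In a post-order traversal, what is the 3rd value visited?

Post-order visits the left subtree, then the right subtree, then the node.
At 29: go left to 28.
  At 28: no left child.
  At 28: go right to 15.
    15 is a leaf — visit 15.
  Visit 28.
At 29: go right to 1.
  At 1: go left to 32.
    At 32: no left child.
    At 32: go right to 26.
      26 is a leaf — visit 26.
    Visit 32.
  At 1: go right to 19.
    At 19: go left to 10.
      At 10: go left to 18.
        At 18: no left child.
        At 18: go right to 8.
          8 is a leaf — visit 8.
        Visit 18.
      At 10: no right child.
      Visit 10.
    At 19: no right child.
    Visit 19.
  Visit 1.
Visit 29.
Full post-order sequence: 15, 28, 26, 32, 8, 18, 10, 19, 1, 29.

26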